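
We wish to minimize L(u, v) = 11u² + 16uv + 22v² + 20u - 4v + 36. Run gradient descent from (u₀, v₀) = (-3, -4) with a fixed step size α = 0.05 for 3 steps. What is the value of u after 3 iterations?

∇L = (22u + 16v + 20, 16u + 44v - 4)
(u₁, v₁) = (-3, -4) − 0.05·(-110, -228) = (2.5, 7.4)
(u₂, v₂) = (2.5, 7.4) − 0.05·(193.4, 361.6) = (-7.17, -10.68)
(u₃, v₃) = (-7.17, -10.68) − 0.05·(-308.62, -588.64) = (8.261, 18.752)
u = 8.261

8.261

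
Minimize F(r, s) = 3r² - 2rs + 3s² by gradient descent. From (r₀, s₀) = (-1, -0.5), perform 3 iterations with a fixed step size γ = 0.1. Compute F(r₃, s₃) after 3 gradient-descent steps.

0.105008

∇F = (6r - 2s, -2r + 6s)
(r₁, s₁) = (-1, -0.5) − 0.1·(-5, -1) = (-0.5, -0.4)
(r₂, s₂) = (-0.5, -0.4) − 0.1·(-2.2, -1.4) = (-0.28, -0.26)
(r₃, s₃) = (-0.28, -0.26) − 0.1·(-1.16, -1) = (-0.164, -0.16)
F(-0.164, -0.16) = 0.105008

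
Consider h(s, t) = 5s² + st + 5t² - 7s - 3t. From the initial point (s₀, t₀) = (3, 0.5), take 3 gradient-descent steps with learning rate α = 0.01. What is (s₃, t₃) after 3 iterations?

∇h = (10s + t - 7, s + 10t - 3)
(s₁, t₁) = (3, 0.5) − 0.01·(23.5, 5) = (2.765, 0.45)
(s₂, t₂) = (2.765, 0.45) − 0.01·(21.1, 4.265) = (2.554, 0.40735)
(s₃, t₃) = (2.554, 0.40735) − 0.01·(18.94735, 3.6275) = (2.3645265, 0.371075)

(2.3645265, 0.371075)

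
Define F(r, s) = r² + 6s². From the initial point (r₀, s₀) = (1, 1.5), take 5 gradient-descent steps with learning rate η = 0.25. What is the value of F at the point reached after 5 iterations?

13824.0009765625

∇F = (2r, 12s)
(r₁, s₁) = (1, 1.5) − 0.25·(2, 18) = (0.5, -3)
(r₂, s₂) = (0.5, -3) − 0.25·(1, -36) = (0.25, 6)
(r₃, s₃) = (0.25, 6) − 0.25·(0.5, 72) = (0.125, -12)
(r₄, s₄) = (0.125, -12) − 0.25·(0.25, -144) = (0.0625, 24)
(r₅, s₅) = (0.0625, 24) − 0.25·(0.125, 288) = (0.03125, -48)
F(0.03125, -48) = 13824.0009765625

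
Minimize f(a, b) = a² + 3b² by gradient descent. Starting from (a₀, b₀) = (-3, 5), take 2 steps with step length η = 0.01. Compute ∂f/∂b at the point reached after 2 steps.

26.508

∇f = (2a, 6b)
(a₁, b₁) = (-3, 5) − 0.01·(-6, 30) = (-2.94, 4.7)
(a₂, b₂) = (-2.94, 4.7) − 0.01·(-5.88, 28.2) = (-2.8812, 4.418)
∂f/∂b at (-2.8812, 4.418) = 26.508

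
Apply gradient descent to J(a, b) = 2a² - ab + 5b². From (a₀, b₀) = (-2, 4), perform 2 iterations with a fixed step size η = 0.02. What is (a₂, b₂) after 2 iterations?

∇J = (4a - b, -a + 10b)
(a₁, b₁) = (-2, 4) − 0.02·(-12, 42) = (-1.76, 3.16)
(a₂, b₂) = (-1.76, 3.16) − 0.02·(-10.2, 33.36) = (-1.556, 2.4928)

(-1.556, 2.4928)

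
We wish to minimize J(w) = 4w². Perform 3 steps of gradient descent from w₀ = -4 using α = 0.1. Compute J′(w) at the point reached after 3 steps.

-0.256

J′(w) = 8w
Step 1: J′(-4) = -32; w₁ = -4 − 0.1·(-32) = -0.8
Step 2: J′(-0.8) = -6.4; w₂ = -0.8 − 0.1·(-6.4) = -0.16
Step 3: J′(-0.16) = -1.28; w₃ = -0.16 − 0.1·(-1.28) = -0.032
J′(w) at (-0.032) = -0.256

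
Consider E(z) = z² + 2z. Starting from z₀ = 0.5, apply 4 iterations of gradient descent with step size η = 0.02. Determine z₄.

0.27401984

E′(z) = 2z + 2
z₁ = 0.5 − 0.02·3 = 0.44
z₂ = 0.44 − 0.02·2.88 = 0.3824
z₃ = 0.3824 − 0.02·2.7648 = 0.327104
z₄ = 0.327104 − 0.02·2.654208 = 0.27401984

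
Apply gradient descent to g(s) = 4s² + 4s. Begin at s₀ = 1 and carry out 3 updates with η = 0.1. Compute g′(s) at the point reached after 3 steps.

g′(s) = 8s + 4
s₁ = 1 − 0.1·12 = -0.2
s₂ = -0.2 − 0.1·2.4 = -0.44
s₃ = -0.44 − 0.1·0.48 = -0.488
g′(s) at (-0.488) = 0.096

0.096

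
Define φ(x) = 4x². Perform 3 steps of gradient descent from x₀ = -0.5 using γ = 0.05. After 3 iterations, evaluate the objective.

φ′(x) = 8x
Step 1: φ′(-0.5) = -4; x₁ = -0.5 − 0.05·(-4) = -0.3
Step 2: φ′(-0.3) = -2.4; x₂ = -0.3 − 0.05·(-2.4) = -0.18
Step 3: φ′(-0.18) = -1.44; x₃ = -0.18 − 0.05·(-1.44) = -0.108
φ(-0.108) = 0.046656

0.046656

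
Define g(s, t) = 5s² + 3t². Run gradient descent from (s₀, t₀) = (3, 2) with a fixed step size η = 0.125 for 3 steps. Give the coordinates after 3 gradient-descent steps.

∇g = (10s, 6t)
(s₁, t₁) = (3, 2) − 0.125·(30, 12) = (-0.75, 0.5)
(s₂, t₂) = (-0.75, 0.5) − 0.125·(-7.5, 3) = (0.1875, 0.125)
(s₃, t₃) = (0.1875, 0.125) − 0.125·(1.875, 0.75) = (-0.046875, 0.03125)

(-0.046875, 0.03125)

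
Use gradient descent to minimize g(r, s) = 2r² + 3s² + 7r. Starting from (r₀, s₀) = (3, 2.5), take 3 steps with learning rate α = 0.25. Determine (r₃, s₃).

(-1.75, -0.3125)

∇g = (4r + 7, 6s)
Step 1: at (3, 2.5), ∇g = (19, 15) → (3, 2.5) − 0.25·(19, 15) = (-1.75, -1.25)
Step 2: at (-1.75, -1.25), ∇g = (0, -7.5) → (-1.75, -1.25) − 0.25·(0, -7.5) = (-1.75, 0.625)
Step 3: at (-1.75, 0.625), ∇g = (0, 3.75) → (-1.75, 0.625) − 0.25·(0, 3.75) = (-1.75, -0.3125)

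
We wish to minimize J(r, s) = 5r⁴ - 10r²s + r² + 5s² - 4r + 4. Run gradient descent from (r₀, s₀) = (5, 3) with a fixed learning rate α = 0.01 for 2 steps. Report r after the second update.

∇J = (20r³ - 20rs + 2r - 4, -10r² + 10s)
(r₁, s₁) = (5, 3) − 0.01·(2206, -220) = (-17.06, 5.2)
(r₂, s₂) = (-17.06, 5.2) − 0.01·(-97567.95632, -2858.436) = (958.6195632, 33.78436)
r = 958.6195632

958.6195632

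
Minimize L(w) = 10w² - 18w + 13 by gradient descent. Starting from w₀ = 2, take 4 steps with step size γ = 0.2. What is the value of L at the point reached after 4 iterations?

79393

L′(w) = 20w - 18
w₁ = 2 − 0.2·22 = -2.4
w₂ = -2.4 − 0.2·(-66) = 10.8
w₃ = 10.8 − 0.2·198 = -28.8
w₄ = -28.8 − 0.2·(-594) = 90
L(90) = 79393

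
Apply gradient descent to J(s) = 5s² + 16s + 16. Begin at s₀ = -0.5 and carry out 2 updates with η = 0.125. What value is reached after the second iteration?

-1.53125

J′(s) = 10s + 16
s₁ = -0.5 − 0.125·11 = -1.875
s₂ = -1.875 − 0.125·(-2.75) = -1.53125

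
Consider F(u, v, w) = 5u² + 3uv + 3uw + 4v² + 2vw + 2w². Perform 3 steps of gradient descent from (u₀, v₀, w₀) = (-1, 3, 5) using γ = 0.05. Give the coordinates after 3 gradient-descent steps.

∇F = (10u + 3v + 3w, 3u + 8v + 2w, 3u + 2v + 4w)
Step 1: at (-1, 3, 5), ∇F = (14, 31, 23) → (-1, 3, 5) − 0.05·(14, 31, 23) = (-1.7, 1.45, 3.85)
Step 2: at (-1.7, 1.45, 3.85), ∇F = (-1.1, 14.2, 13.2) → (-1.7, 1.45, 3.85) − 0.05·(-1.1, 14.2, 13.2) = (-1.645, 0.74, 3.19)
Step 3: at (-1.645, 0.74, 3.19), ∇F = (-4.66, 7.365, 9.305) → (-1.645, 0.74, 3.19) − 0.05·(-4.66, 7.365, 9.305) = (-1.412, 0.37175, 2.72475)

(-1.412, 0.37175, 2.72475)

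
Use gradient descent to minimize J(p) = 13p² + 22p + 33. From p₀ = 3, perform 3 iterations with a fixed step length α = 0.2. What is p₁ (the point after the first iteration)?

J′(p) = 26p + 22
Step 1: J′(3) = 100; p₁ = 3 − 0.2·100 = -17

-17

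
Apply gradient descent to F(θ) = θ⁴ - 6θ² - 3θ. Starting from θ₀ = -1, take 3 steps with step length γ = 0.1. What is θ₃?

F′(θ) = 4θ³ - 12θ - 3
θ₁ = -1 − 0.1·5 = -1.5
θ₂ = -1.5 − 0.1·1.5 = -1.65
θ₃ = -1.65 − 0.1·(-1.1685) = -1.53315

-1.53315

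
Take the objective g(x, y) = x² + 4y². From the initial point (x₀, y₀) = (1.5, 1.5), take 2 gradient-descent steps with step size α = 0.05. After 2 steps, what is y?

0.54

∇g = (2x, 8y)
Step 1: at (1.5, 1.5), ∇g = (3, 12) → (1.5, 1.5) − 0.05·(3, 12) = (1.35, 0.9)
Step 2: at (1.35, 0.9), ∇g = (2.7, 7.2) → (1.35, 0.9) − 0.05·(2.7, 7.2) = (1.215, 0.54)
y = 0.54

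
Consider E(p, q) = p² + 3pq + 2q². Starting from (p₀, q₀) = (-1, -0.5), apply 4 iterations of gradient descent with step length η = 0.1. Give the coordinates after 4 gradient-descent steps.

(-0.4615, 0.30615)

∇E = (2p + 3q, 3p + 4q)
Step 1: at (-1, -0.5), ∇E = (-3.5, -5) → (-1, -0.5) − 0.1·(-3.5, -5) = (-0.65, 0)
Step 2: at (-0.65, 0), ∇E = (-1.3, -1.95) → (-0.65, 0) − 0.1·(-1.3, -1.95) = (-0.52, 0.195)
Step 3: at (-0.52, 0.195), ∇E = (-0.455, -0.78) → (-0.52, 0.195) − 0.1·(-0.455, -0.78) = (-0.4745, 0.273)
Step 4: at (-0.4745, 0.273), ∇E = (-0.13, -0.3315) → (-0.4745, 0.273) − 0.1·(-0.13, -0.3315) = (-0.4615, 0.30615)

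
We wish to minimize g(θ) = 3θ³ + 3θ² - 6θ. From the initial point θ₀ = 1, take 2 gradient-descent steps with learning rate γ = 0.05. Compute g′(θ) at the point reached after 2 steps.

0.004623890625

g′(θ) = 9θ² + 6θ - 6
θ₁ = 1 − 0.05·9 = 0.55
θ₂ = 0.55 − 0.05·0.0225 = 0.548875
g′(θ) at (0.548875) = 0.004623890625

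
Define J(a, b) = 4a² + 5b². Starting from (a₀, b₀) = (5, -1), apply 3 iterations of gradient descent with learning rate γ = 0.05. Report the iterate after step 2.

∇J = (8a, 10b)
Step 1: at (5, -1), ∇J = (40, -10) → (5, -1) − 0.05·(40, -10) = (3, -0.5)
Step 2: at (3, -0.5), ∇J = (24, -5) → (3, -0.5) − 0.05·(24, -5) = (1.8, -0.25)

(1.8, -0.25)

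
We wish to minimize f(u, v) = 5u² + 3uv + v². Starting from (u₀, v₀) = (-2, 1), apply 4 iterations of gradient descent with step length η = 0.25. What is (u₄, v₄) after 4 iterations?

(-14.2265625, -4.21484375)

∇f = (10u + 3v, 3u + 2v)
(u₁, v₁) = (-2, 1) − 0.25·(-17, -4) = (2.25, 2)
(u₂, v₂) = (2.25, 2) − 0.25·(28.5, 10.75) = (-4.875, -0.6875)
(u₃, v₃) = (-4.875, -0.6875) − 0.25·(-50.8125, -16) = (7.828125, 3.3125)
(u₄, v₄) = (7.828125, 3.3125) − 0.25·(88.21875, 30.109375) = (-14.2265625, -4.21484375)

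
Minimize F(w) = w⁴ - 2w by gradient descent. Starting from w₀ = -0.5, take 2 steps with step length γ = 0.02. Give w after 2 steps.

F′(w) = 4w³ - 2
Step 1: F′(-0.5) = -2.5; w₁ = -0.5 − 0.02·(-2.5) = -0.45
Step 2: F′(-0.45) = -2.3645; w₂ = -0.45 − 0.02·(-2.3645) = -0.40271

-0.40271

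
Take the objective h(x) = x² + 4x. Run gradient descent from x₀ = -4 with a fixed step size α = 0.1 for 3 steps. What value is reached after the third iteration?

h′(x) = 2x + 4
x₁ = -4 − 0.1·(-4) = -3.6
x₂ = -3.6 − 0.1·(-3.2) = -3.28
x₃ = -3.28 − 0.1·(-2.56) = -3.024

-3.024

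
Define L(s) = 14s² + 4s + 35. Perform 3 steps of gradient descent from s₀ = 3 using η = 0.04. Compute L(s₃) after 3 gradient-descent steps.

L′(s) = 28s + 4
s₁ = 3 − 0.04·88 = -0.52
s₂ = -0.52 − 0.04·(-10.56) = -0.0976
s₃ = -0.0976 − 0.04·1.2672 = -0.148288
L(-0.148288) = 34.714698633216

34.714698633216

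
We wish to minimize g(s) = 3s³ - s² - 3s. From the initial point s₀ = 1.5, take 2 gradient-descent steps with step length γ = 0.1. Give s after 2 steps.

g′(s) = 9s² - 2s - 3
s₁ = 1.5 − 0.1·14.25 = 0.075
s₂ = 0.075 − 0.1·(-3.099375) = 0.3849375

0.3849375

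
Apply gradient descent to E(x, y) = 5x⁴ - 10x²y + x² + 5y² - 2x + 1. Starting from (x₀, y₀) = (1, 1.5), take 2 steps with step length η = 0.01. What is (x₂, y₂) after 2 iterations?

(1.1508, 1.426)

∇E = (20x³ - 20xy + 2x - 2, -10x² + 10y)
(x₁, y₁) = (1, 1.5) − 0.01·(-10, 5) = (1.1, 1.45)
(x₂, y₂) = (1.1, 1.45) − 0.01·(-5.08, 2.4) = (1.1508, 1.426)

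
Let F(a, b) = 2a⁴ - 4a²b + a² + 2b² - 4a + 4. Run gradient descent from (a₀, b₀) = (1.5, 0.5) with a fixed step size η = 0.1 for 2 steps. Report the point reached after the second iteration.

(-0.38, 0.82)

∇F = (8a³ - 8ab + 2a - 4, -4a² + 4b)
Step 1: at (1.5, 0.5), ∇F = (20, -7) → (1.5, 0.5) − 0.1·(20, -7) = (-0.5, 1.2)
Step 2: at (-0.5, 1.2), ∇F = (-1.2, 3.8) → (-0.5, 1.2) − 0.1·(-1.2, 3.8) = (-0.38, 0.82)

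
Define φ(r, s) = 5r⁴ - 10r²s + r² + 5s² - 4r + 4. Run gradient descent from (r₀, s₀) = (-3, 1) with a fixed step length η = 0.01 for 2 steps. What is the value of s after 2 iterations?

1.981

∇φ = (20r³ - 20rs + 2r - 4, -10r² + 10s)
(r₁, s₁) = (-3, 1) − 0.01·(-490, -80) = (1.9, 1.8)
(r₂, s₂) = (1.9, 1.8) − 0.01·(68.58, -18.1) = (1.2142, 1.981)
s = 1.981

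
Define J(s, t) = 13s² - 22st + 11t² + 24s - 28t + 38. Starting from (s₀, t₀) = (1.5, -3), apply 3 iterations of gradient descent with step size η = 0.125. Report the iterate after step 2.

(65.3125, -59.25)

∇J = (26s - 22t + 24, -22s + 22t - 28)
Step 1: at (1.5, -3), ∇J = (129, -127) → (1.5, -3) − 0.125·(129, -127) = (-14.625, 12.875)
Step 2: at (-14.625, 12.875), ∇J = (-639.5, 577) → (-14.625, 12.875) − 0.125·(-639.5, 577) = (65.3125, -59.25)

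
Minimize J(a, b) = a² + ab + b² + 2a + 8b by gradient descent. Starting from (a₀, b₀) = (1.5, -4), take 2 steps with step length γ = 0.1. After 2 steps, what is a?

∇J = (2a + b + 2, a + 2b + 8)
Step 1: at (1.5, -4), ∇J = (1, 1.5) → (1.5, -4) − 0.1·(1, 1.5) = (1.4, -4.15)
Step 2: at (1.4, -4.15), ∇J = (0.65, 1.1) → (1.4, -4.15) − 0.1·(0.65, 1.1) = (1.335, -4.26)
a = 1.335

1.335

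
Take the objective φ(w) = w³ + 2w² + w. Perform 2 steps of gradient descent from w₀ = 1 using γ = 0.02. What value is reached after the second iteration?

0.710464

φ′(w) = 3w² + 4w + 1
w₁ = 1 − 0.02·8 = 0.84
w₂ = 0.84 − 0.02·6.4768 = 0.710464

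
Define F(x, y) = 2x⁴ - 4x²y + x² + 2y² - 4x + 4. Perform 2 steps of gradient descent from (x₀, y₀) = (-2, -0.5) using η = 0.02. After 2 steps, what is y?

-0.116

∇F = (8x³ - 8xy + 2x - 4, -4x² + 4y)
Step 1: at (-2, -0.5), ∇F = (-80, -18) → (-2, -0.5) − 0.02·(-80, -18) = (-0.4, -0.14)
Step 2: at (-0.4, -0.14), ∇F = (-5.76, -1.2) → (-0.4, -0.14) − 0.02·(-5.76, -1.2) = (-0.2848, -0.116)
y = -0.116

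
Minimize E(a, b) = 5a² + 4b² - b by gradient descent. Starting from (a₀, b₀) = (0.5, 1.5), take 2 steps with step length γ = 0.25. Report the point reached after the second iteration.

(1.125, 1.5)

∇E = (10a, 8b - 1)
Step 1: at (0.5, 1.5), ∇E = (5, 11) → (0.5, 1.5) − 0.25·(5, 11) = (-0.75, -1.25)
Step 2: at (-0.75, -1.25), ∇E = (-7.5, -11) → (-0.75, -1.25) − 0.25·(-7.5, -11) = (1.125, 1.5)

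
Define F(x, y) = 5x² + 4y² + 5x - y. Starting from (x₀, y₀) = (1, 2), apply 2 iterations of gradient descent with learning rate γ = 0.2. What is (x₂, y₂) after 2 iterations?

∇F = (10x + 5, 8y - 1)
Step 1: at (1, 2), ∇F = (15, 15) → (1, 2) − 0.2·(15, 15) = (-2, -1)
Step 2: at (-2, -1), ∇F = (-15, -9) → (-2, -1) − 0.2·(-15, -9) = (1, 0.8)

(1, 0.8)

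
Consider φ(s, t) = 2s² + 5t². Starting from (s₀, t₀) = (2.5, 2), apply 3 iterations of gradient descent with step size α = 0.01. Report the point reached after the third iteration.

(2.21184, 1.458)

∇φ = (4s, 10t)
Step 1: at (2.5, 2), ∇φ = (10, 20) → (2.5, 2) − 0.01·(10, 20) = (2.4, 1.8)
Step 2: at (2.4, 1.8), ∇φ = (9.6, 18) → (2.4, 1.8) − 0.01·(9.6, 18) = (2.304, 1.62)
Step 3: at (2.304, 1.62), ∇φ = (9.216, 16.2) → (2.304, 1.62) − 0.01·(9.216, 16.2) = (2.21184, 1.458)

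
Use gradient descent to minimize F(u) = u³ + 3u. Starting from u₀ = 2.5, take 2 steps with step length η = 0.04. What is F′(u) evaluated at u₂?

7.256672200752

F′(u) = 3u² + 3
u₁ = 2.5 − 0.04·21.75 = 1.63
u₂ = 1.63 − 0.04·10.9707 = 1.191172
F′(u) at (1.191172) = 7.256672200752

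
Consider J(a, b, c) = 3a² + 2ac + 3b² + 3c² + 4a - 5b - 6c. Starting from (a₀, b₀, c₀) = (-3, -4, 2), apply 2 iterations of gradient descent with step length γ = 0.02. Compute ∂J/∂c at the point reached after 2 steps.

∇J = (6a + 2c + 4, 6b - 5, 2a + 6c - 6)
(a₁, b₁, c₁) = (-3, -4, 2) − 0.02·(-10, -29, 0) = (-2.8, -3.42, 2)
(a₂, b₂, c₂) = (-2.8, -3.42, 2) − 0.02·(-8.8, -25.52, 0.4) = (-2.624, -2.9096, 1.992)
∂J/∂c at (-2.624, -2.9096, 1.992) = 0.704

0.704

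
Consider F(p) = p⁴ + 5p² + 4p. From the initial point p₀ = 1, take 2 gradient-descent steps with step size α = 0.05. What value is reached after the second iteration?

-0.1502

F′(p) = 4p³ + 10p + 4
p₁ = 1 − 0.05·18 = 0.1
p₂ = 0.1 − 0.05·5.004 = -0.1502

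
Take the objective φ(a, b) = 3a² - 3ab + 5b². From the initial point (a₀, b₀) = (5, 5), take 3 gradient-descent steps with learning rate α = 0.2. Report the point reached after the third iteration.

(2.24, -4.16)

∇φ = (6a - 3b, -3a + 10b)
Step 1: at (5, 5), ∇φ = (15, 35) → (5, 5) − 0.2·(15, 35) = (2, -2)
Step 2: at (2, -2), ∇φ = (18, -26) → (2, -2) − 0.2·(18, -26) = (-1.6, 3.2)
Step 3: at (-1.6, 3.2), ∇φ = (-19.2, 36.8) → (-1.6, 3.2) − 0.2·(-19.2, 36.8) = (2.24, -4.16)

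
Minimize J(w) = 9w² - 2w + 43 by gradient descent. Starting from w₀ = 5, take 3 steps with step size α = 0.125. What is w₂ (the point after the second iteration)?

7.75

J′(w) = 18w - 2
w₁ = 5 − 0.125·88 = -6
w₂ = -6 − 0.125·(-110) = 7.75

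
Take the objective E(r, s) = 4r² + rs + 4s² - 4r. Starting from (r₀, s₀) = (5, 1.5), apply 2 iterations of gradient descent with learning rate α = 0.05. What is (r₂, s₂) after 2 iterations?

(2.0425, 0.23375)

∇E = (8r + s - 4, r + 8s)
Step 1: at (5, 1.5), ∇E = (37.5, 17) → (5, 1.5) − 0.05·(37.5, 17) = (3.125, 0.65)
Step 2: at (3.125, 0.65), ∇E = (21.65, 8.325) → (3.125, 0.65) − 0.05·(21.65, 8.325) = (2.0425, 0.23375)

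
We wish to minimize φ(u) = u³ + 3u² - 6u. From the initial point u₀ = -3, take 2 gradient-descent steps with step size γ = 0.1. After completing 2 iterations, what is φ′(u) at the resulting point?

17.766507

φ′(u) = 3u² + 6u - 6
Step 1: φ′(-3) = 3; u₁ = -3 − 0.1·3 = -3.3
Step 2: φ′(-3.3) = 6.87; u₂ = -3.3 − 0.1·6.87 = -3.987
φ′(u) at (-3.987) = 17.766507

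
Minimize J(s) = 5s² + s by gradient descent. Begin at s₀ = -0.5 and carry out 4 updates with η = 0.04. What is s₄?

-0.15184

J′(s) = 10s + 1
s₁ = -0.5 − 0.04·(-4) = -0.34
s₂ = -0.34 − 0.04·(-2.4) = -0.244
s₃ = -0.244 − 0.04·(-1.44) = -0.1864
s₄ = -0.1864 − 0.04·(-0.864) = -0.15184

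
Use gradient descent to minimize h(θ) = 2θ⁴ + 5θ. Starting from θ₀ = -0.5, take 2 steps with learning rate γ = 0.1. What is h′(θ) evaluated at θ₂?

0.640495058944

h′(θ) = 8θ³ + 5
Step 1: h′(-0.5) = 4; θ₁ = -0.5 − 0.1·4 = -0.9
Step 2: h′(-0.9) = -0.832; θ₂ = -0.9 − 0.1·(-0.832) = -0.8168
h′(θ) at (-0.8168) = 0.640495058944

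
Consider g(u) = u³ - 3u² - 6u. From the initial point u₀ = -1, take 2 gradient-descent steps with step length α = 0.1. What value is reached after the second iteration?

-1.987

g′(u) = 3u² - 6u - 6
Step 1: g′(-1) = 3; u₁ = -1 − 0.1·3 = -1.3
Step 2: g′(-1.3) = 6.87; u₂ = -1.3 − 0.1·6.87 = -1.987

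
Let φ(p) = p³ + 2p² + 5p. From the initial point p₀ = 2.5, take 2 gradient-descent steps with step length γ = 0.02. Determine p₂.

φ′(p) = 3p² + 4p + 5
p₁ = 2.5 − 0.02·33.75 = 1.825
p₂ = 1.825 − 0.02·22.291875 = 1.3791625

1.3791625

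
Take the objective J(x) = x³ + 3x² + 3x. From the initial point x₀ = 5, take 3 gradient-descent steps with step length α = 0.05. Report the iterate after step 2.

J′(x) = 3x² + 6x + 3
x₁ = 5 − 0.05·108 = -0.4
x₂ = -0.4 − 0.05·1.08 = -0.454

-0.454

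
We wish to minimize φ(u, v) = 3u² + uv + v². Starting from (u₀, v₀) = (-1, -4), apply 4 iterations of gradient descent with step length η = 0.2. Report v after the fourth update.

∇φ = (6u + v, u + 2v)
(u₁, v₁) = (-1, -4) − 0.2·(-10, -9) = (1, -2.2)
(u₂, v₂) = (1, -2.2) − 0.2·(3.8, -3.4) = (0.24, -1.52)
(u₃, v₃) = (0.24, -1.52) − 0.2·(-0.08, -2.8) = (0.256, -0.96)
(u₄, v₄) = (0.256, -0.96) − 0.2·(0.576, -1.664) = (0.1408, -0.6272)
v = -0.6272

-0.6272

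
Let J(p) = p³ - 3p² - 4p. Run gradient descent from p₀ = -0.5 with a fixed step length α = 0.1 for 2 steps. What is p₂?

-0.4276875

J′(p) = 3p² - 6p - 4
p₁ = -0.5 − 0.1·(-0.25) = -0.475
p₂ = -0.475 − 0.1·(-0.473125) = -0.4276875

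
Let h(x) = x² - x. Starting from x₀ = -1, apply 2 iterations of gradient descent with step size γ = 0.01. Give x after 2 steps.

h′(x) = 2x - 1
Step 1: h′(-1) = -3; x₁ = -1 − 0.01·(-3) = -0.97
Step 2: h′(-0.97) = -2.94; x₂ = -0.97 − 0.01·(-2.94) = -0.9406

-0.9406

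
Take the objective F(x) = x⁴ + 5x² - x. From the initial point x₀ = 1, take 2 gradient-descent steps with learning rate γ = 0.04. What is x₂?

F′(x) = 4x³ + 10x - 1
x₁ = 1 − 0.04·13 = 0.48
x₂ = 0.48 − 0.04·4.242368 = 0.31030528

0.31030528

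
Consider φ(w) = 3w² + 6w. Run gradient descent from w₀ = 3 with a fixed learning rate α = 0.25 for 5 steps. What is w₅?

-1.125

φ′(w) = 6w + 6
w₁ = 3 − 0.25·24 = -3
w₂ = -3 − 0.25·(-12) = 0
w₃ = 0 − 0.25·6 = -1.5
w₄ = -1.5 − 0.25·(-3) = -0.75
w₅ = -0.75 − 0.25·1.5 = -1.125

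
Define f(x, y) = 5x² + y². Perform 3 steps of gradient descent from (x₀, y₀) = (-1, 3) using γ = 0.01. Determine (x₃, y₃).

∇f = (10x, 2y)
(x₁, y₁) = (-1, 3) − 0.01·(-10, 6) = (-0.9, 2.94)
(x₂, y₂) = (-0.9, 2.94) − 0.01·(-9, 5.88) = (-0.81, 2.8812)
(x₃, y₃) = (-0.81, 2.8812) − 0.01·(-8.1, 5.7624) = (-0.729, 2.823576)

(-0.729, 2.823576)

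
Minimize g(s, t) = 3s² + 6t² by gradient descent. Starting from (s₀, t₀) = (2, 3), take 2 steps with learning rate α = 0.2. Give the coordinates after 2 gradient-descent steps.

(0.08, 5.88)

∇g = (6s, 12t)
(s₁, t₁) = (2, 3) − 0.2·(12, 36) = (-0.4, -4.2)
(s₂, t₂) = (-0.4, -4.2) − 0.2·(-2.4, -50.4) = (0.08, 5.88)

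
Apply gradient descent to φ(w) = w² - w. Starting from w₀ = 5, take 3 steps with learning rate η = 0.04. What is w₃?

φ′(w) = 2w - 1
w₁ = 5 − 0.04·9 = 4.64
w₂ = 4.64 − 0.04·8.28 = 4.3088
w₃ = 4.3088 − 0.04·7.6176 = 4.004096

4.004096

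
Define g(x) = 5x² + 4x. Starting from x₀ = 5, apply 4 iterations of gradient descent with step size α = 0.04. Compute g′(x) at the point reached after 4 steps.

6.9984

g′(x) = 10x + 4
x₁ = 5 − 0.04·54 = 2.84
x₂ = 2.84 − 0.04·32.4 = 1.544
x₃ = 1.544 − 0.04·19.44 = 0.7664
x₄ = 0.7664 − 0.04·11.664 = 0.29984
g′(x) at (0.29984) = 6.9984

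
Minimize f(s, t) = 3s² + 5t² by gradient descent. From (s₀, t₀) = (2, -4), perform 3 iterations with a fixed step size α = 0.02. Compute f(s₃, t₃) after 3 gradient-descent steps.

26.544369041408

∇f = (6s, 10t)
(s₁, t₁) = (2, -4) − 0.02·(12, -40) = (1.76, -3.2)
(s₂, t₂) = (1.76, -3.2) − 0.02·(10.56, -32) = (1.5488, -2.56)
(s₃, t₃) = (1.5488, -2.56) − 0.02·(9.2928, -25.6) = (1.362944, -2.048)
f(1.362944, -2.048) = 26.544369041408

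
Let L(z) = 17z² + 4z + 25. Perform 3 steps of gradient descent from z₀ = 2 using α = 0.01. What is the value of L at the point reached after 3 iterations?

31.065854071808

L′(z) = 34z + 4
z₁ = 2 − 0.01·72 = 1.28
z₂ = 1.28 − 0.01·47.52 = 0.8048
z₃ = 0.8048 − 0.01·31.3632 = 0.491168
L(0.491168) = 31.065854071808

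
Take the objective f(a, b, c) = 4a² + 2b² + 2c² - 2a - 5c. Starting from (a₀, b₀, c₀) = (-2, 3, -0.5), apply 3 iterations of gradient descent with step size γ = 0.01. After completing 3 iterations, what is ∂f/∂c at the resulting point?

∇f = (8a - 2, 4b, 4c - 5)
Step 1: at (-2, 3, -0.5), ∇f = (-18, 12, -7) → (-2, 3, -0.5) − 0.01·(-18, 12, -7) = (-1.82, 2.88, -0.43)
Step 2: at (-1.82, 2.88, -0.43), ∇f = (-16.56, 11.52, -6.72) → (-1.82, 2.88, -0.43) − 0.01·(-16.56, 11.52, -6.72) = (-1.6544, 2.7648, -0.3628)
Step 3: at (-1.6544, 2.7648, -0.3628), ∇f = (-15.2352, 11.0592, -6.4512) → (-1.6544, 2.7648, -0.3628) − 0.01·(-15.2352, 11.0592, -6.4512) = (-1.502048, 2.654208, -0.298288)
∂f/∂c at (-1.502048, 2.654208, -0.298288) = -6.193152

-6.193152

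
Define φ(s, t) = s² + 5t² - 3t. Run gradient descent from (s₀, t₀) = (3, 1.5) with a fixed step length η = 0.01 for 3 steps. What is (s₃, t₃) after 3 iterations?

(2.823576, 1.1748)

∇φ = (2s, 10t - 3)
Step 1: at (3, 1.5), ∇φ = (6, 12) → (3, 1.5) − 0.01·(6, 12) = (2.94, 1.38)
Step 2: at (2.94, 1.38), ∇φ = (5.88, 10.8) → (2.94, 1.38) − 0.01·(5.88, 10.8) = (2.8812, 1.272)
Step 3: at (2.8812, 1.272), ∇φ = (5.7624, 9.72) → (2.8812, 1.272) − 0.01·(5.7624, 9.72) = (2.823576, 1.1748)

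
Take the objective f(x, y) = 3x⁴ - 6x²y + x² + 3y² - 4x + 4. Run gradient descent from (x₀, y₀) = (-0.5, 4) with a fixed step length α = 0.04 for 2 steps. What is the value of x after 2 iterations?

-1.90016

∇f = (12x³ - 12xy + 2x - 4, -6x² + 6y)
Step 1: at (-0.5, 4), ∇f = (17.5, 22.5) → (-0.5, 4) − 0.04·(17.5, 22.5) = (-1.2, 3.1)
Step 2: at (-1.2, 3.1), ∇f = (17.504, 9.96) → (-1.2, 3.1) − 0.04·(17.504, 9.96) = (-1.90016, 2.7016)
x = -1.90016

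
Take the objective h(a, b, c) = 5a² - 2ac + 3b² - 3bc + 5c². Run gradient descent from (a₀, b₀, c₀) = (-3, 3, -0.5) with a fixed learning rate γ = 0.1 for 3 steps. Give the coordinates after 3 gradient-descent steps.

∇h = (10a - 2c, 6b - 3c, -2a - 3b + 10c)
(a₁, b₁, c₁) = (-3, 3, -0.5) − 0.1·(-29, 19.5, -8) = (-0.1, 1.05, 0.3)
(a₂, b₂, c₂) = (-0.1, 1.05, 0.3) − 0.1·(-1.6, 5.4, 0.05) = (0.06, 0.51, 0.295)
(a₃, b₃, c₃) = (0.06, 0.51, 0.295) − 0.1·(0.01, 2.175, 1.3) = (0.059, 0.2925, 0.165)

(0.059, 0.2925, 0.165)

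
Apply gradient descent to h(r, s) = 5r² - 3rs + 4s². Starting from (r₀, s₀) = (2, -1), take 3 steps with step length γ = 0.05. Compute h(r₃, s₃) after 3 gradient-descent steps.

∇h = (10r - 3s, -3r + 8s)
Step 1: at (2, -1), ∇h = (23, -14) → (2, -1) − 0.05·(23, -14) = (0.85, -0.3)
Step 2: at (0.85, -0.3), ∇h = (9.4, -4.95) → (0.85, -0.3) − 0.05·(9.4, -4.95) = (0.38, -0.0525)
Step 3: at (0.38, -0.0525), ∇h = (3.9575, -1.56) → (0.38, -0.0525) − 0.05·(3.9575, -1.56) = (0.182125, 0.0255)
h(0.182125, 0.0255) = 0.154516015625

0.154516015625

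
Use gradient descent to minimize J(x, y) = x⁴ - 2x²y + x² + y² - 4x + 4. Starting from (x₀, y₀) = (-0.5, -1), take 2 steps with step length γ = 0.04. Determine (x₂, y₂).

∇J = (4x³ - 4xy + 2x - 4, -2x² + 2y)
Step 1: at (-0.5, -1), ∇J = (-7.5, -2.5) → (-0.5, -1) − 0.04·(-7.5, -2.5) = (-0.2, -0.9)
Step 2: at (-0.2, -0.9), ∇J = (-5.152, -1.88) → (-0.2, -0.9) − 0.04·(-5.152, -1.88) = (0.00608, -0.8248)

(0.00608, -0.8248)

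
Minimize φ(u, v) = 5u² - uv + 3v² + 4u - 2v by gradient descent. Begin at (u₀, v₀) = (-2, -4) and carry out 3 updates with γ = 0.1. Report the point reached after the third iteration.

∇φ = (10u - v + 4, -u + 6v - 2)
Step 1: at (-2, -4), ∇φ = (-12, -24) → (-2, -4) − 0.1·(-12, -24) = (-0.8, -1.6)
Step 2: at (-0.8, -1.6), ∇φ = (-2.4, -10.8) → (-0.8, -1.6) − 0.1·(-2.4, -10.8) = (-0.56, -0.52)
Step 3: at (-0.56, -0.52), ∇φ = (-1.08, -4.56) → (-0.56, -0.52) − 0.1·(-1.08, -4.56) = (-0.452, -0.064)

(-0.452, -0.064)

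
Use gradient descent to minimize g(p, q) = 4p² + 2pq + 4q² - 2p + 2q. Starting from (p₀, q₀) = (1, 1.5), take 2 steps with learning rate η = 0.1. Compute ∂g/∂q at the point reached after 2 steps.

∇g = (8p + 2q - 2, 2p + 8q + 2)
(p₁, q₁) = (1, 1.5) − 0.1·(9, 16) = (0.1, -0.1)
(p₂, q₂) = (0.1, -0.1) − 0.1·(-1.4, 1.4) = (0.24, -0.24)
∂g/∂q at (0.24, -0.24) = 0.56

0.56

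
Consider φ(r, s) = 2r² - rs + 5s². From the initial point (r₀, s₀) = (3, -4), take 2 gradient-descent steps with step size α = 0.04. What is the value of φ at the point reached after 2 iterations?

17.672192

∇φ = (4r - s, -r + 10s)
Step 1: at (3, -4), ∇φ = (16, -43) → (3, -4) − 0.04·(16, -43) = (2.36, -2.28)
Step 2: at (2.36, -2.28), ∇φ = (11.72, -25.16) → (2.36, -2.28) − 0.04·(11.72, -25.16) = (1.8912, -1.2736)
φ(1.8912, -1.2736) = 17.672192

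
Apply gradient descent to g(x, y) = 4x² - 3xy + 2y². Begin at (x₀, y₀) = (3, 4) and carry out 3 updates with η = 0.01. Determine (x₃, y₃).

∇g = (8x - 3y, -3x + 4y)
(x₁, y₁) = (3, 4) − 0.01·(12, 7) = (2.88, 3.93)
(x₂, y₂) = (2.88, 3.93) − 0.01·(11.25, 7.08) = (2.7675, 3.8592)
(x₃, y₃) = (2.7675, 3.8592) − 0.01·(10.5624, 7.1343) = (2.661876, 3.787857)

(2.661876, 3.787857)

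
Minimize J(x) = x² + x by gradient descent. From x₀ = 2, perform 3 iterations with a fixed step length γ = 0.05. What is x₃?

1.3225

J′(x) = 2x + 1
x₁ = 2 − 0.05·5 = 1.75
x₂ = 1.75 − 0.05·4.5 = 1.525
x₃ = 1.525 − 0.05·4.05 = 1.3225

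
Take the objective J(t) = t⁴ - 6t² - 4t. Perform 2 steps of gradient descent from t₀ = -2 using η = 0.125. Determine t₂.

J′(t) = 4t³ - 12t - 4
t₁ = -2 − 0.125·(-12) = -0.5
t₂ = -0.5 − 0.125·1.5 = -0.6875

-0.6875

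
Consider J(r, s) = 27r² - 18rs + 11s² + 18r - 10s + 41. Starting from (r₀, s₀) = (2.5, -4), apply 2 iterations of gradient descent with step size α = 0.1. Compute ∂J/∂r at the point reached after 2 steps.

∇J = (54r - 18s + 18, -18r + 22s - 10)
(r₁, s₁) = (2.5, -4) − 0.1·(225, -143) = (-20, 10.3)
(r₂, s₂) = (-20, 10.3) − 0.1·(-1247.4, 576.6) = (104.74, -47.36)
∂J/∂r at (104.74, -47.36) = 6526.44

6526.44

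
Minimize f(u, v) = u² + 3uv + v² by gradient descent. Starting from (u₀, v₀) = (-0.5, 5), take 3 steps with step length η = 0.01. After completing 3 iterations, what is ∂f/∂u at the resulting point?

12.4787965

∇f = (2u + 3v, 3u + 2v)
(u₁, v₁) = (-0.5, 5) − 0.01·(14, 8.5) = (-0.64, 4.915)
(u₂, v₂) = (-0.64, 4.915) − 0.01·(13.465, 7.91) = (-0.77465, 4.8359)
(u₃, v₃) = (-0.77465, 4.8359) − 0.01·(12.9584, 7.34785) = (-0.904234, 4.7624215)
∂f/∂u at (-0.904234, 4.7624215) = 12.4787965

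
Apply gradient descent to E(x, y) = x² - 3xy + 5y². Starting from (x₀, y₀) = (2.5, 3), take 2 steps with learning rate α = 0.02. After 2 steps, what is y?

2.1948

∇E = (2x - 3y, -3x + 10y)
(x₁, y₁) = (2.5, 3) − 0.02·(-4, 22.5) = (2.58, 2.55)
(x₂, y₂) = (2.58, 2.55) − 0.02·(-2.49, 17.76) = (2.6298, 2.1948)
y = 2.1948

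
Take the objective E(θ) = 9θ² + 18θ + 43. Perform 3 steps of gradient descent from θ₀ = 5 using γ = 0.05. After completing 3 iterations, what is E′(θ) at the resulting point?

0.108

E′(θ) = 18θ + 18
θ₁ = 5 − 0.05·108 = -0.4
θ₂ = -0.4 − 0.05·10.8 = -0.94
θ₃ = -0.94 − 0.05·1.08 = -0.994
E′(θ) at (-0.994) = 0.108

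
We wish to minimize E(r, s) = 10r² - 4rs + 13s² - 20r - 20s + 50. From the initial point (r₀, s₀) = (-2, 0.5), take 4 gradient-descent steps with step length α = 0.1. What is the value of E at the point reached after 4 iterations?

∇E = (20r - 4s - 20, -4r + 26s - 20)
(r₁, s₁) = (-2, 0.5) − 0.1·(-62, 1) = (4.2, 0.4)
(r₂, s₂) = (4.2, 0.4) − 0.1·(62.4, -26.4) = (-2.04, 3.04)
(r₃, s₃) = (-2.04, 3.04) − 0.1·(-72.96, 67.2) = (5.256, -3.68)
(r₄, s₄) = (5.256, -3.68) − 0.1·(99.84, -136.704) = (-4.728, 9.9904)
E(-4.728, 9.9904) = 1654.73548288

1654.73548288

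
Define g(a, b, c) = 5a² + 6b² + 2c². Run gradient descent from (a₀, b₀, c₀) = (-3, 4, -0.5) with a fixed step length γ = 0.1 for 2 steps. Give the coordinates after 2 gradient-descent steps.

∇g = (10a, 12b, 4c)
Step 1: at (-3, 4, -0.5), ∇g = (-30, 48, -2) → (-3, 4, -0.5) − 0.1·(-30, 48, -2) = (0, -0.8, -0.3)
Step 2: at (0, -0.8, -0.3), ∇g = (0, -9.6, -1.2) → (0, -0.8, -0.3) − 0.1·(0, -9.6, -1.2) = (0, 0.16, -0.18)

(0, 0.16, -0.18)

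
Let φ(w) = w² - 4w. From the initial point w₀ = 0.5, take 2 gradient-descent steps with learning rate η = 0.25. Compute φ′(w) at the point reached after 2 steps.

φ′(w) = 2w - 4
Step 1: φ′(0.5) = -3; w₁ = 0.5 − 0.25·(-3) = 1.25
Step 2: φ′(1.25) = -1.5; w₂ = 1.25 − 0.25·(-1.5) = 1.625
φ′(w) at (1.625) = -0.75

-0.75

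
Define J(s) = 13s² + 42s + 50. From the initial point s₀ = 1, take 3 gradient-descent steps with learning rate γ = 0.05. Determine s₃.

-1.686

J′(s) = 26s + 42
Step 1: J′(1) = 68; s₁ = 1 − 0.05·68 = -2.4
Step 2: J′(-2.4) = -20.4; s₂ = -2.4 − 0.05·(-20.4) = -1.38
Step 3: J′(-1.38) = 6.12; s₃ = -1.38 − 0.05·6.12 = -1.686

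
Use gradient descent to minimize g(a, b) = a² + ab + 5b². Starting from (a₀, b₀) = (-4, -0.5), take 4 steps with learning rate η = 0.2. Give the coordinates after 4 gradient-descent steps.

(-0.7232, -1.0048)

∇g = (2a + b, a + 10b)
(a₁, b₁) = (-4, -0.5) − 0.2·(-8.5, -9) = (-2.3, 1.3)
(a₂, b₂) = (-2.3, 1.3) − 0.2·(-3.3, 10.7) = (-1.64, -0.84)
(a₃, b₃) = (-1.64, -0.84) − 0.2·(-4.12, -10.04) = (-0.816, 1.168)
(a₄, b₄) = (-0.816, 1.168) − 0.2·(-0.464, 10.864) = (-0.7232, -1.0048)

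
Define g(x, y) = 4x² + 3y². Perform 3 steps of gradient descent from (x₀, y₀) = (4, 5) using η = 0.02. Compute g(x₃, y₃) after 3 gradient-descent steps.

∇g = (8x, 6y)
(x₁, y₁) = (4, 5) − 0.02·(32, 30) = (3.36, 4.4)
(x₂, y₂) = (3.36, 4.4) − 0.02·(26.88, 26.4) = (2.8224, 3.872)
(x₃, y₃) = (2.8224, 3.872) − 0.02·(22.5792, 23.232) = (2.370816, 3.40736)
g(2.370816, 3.40736) = 57.313380532224

57.313380532224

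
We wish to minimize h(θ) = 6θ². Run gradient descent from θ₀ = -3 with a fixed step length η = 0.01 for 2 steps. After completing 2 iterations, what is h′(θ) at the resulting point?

-27.8784

h′(θ) = 12θ
θ₁ = -3 − 0.01·(-36) = -2.64
θ₂ = -2.64 − 0.01·(-31.68) = -2.3232
h′(θ) at (-2.3232) = -27.8784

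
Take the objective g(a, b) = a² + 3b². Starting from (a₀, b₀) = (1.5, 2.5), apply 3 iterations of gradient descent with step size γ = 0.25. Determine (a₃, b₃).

(0.1875, -0.3125)

∇g = (2a, 6b)
(a₁, b₁) = (1.5, 2.5) − 0.25·(3, 15) = (0.75, -1.25)
(a₂, b₂) = (0.75, -1.25) − 0.25·(1.5, -7.5) = (0.375, 0.625)
(a₃, b₃) = (0.375, 0.625) − 0.25·(0.75, 3.75) = (0.1875, -0.3125)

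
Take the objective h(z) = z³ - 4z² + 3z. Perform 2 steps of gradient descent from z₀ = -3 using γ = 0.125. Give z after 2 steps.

-55.5234375

h′(z) = 3z² - 8z + 3
z₁ = -3 − 0.125·54 = -9.75
z₂ = -9.75 − 0.125·366.1875 = -55.5234375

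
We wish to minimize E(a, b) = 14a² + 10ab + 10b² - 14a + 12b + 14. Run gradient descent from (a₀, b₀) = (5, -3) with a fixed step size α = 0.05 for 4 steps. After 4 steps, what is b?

-0.691

∇E = (28a + 10b - 14, 10a + 20b + 12)
(a₁, b₁) = (5, -3) − 0.05·(96, 2) = (0.2, -3.1)
(a₂, b₂) = (0.2, -3.1) − 0.05·(-39.4, -48) = (2.17, -0.7)
(a₃, b₃) = (2.17, -0.7) − 0.05·(39.76, 19.7) = (0.182, -1.685)
(a₄, b₄) = (0.182, -1.685) − 0.05·(-25.754, -19.88) = (1.4697, -0.691)
b = -0.691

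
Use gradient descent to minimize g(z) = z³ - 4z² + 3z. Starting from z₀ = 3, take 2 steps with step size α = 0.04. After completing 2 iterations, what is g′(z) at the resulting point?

g′(z) = 3z² - 8z + 3
Step 1: g′(3) = 6; z₁ = 3 − 0.04·6 = 2.76
Step 2: g′(2.76) = 3.7728; z₂ = 2.76 − 0.04·3.7728 = 2.609088
g′(z) at (2.609088) = 2.549316575232

2.549316575232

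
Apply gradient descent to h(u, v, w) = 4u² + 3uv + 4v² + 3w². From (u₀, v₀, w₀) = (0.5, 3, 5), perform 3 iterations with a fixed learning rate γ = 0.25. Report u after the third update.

∇h = (8u + 3v, 3u + 8v, 6w)
Step 1: at (0.5, 3, 5), ∇h = (13, 25.5, 30) → (0.5, 3, 5) − 0.25·(13, 25.5, 30) = (-2.75, -3.375, -2.5)
Step 2: at (-2.75, -3.375, -2.5), ∇h = (-32.125, -35.25, -15) → (-2.75, -3.375, -2.5) − 0.25·(-32.125, -35.25, -15) = (5.28125, 5.4375, 1.25)
Step 3: at (5.28125, 5.4375, 1.25), ∇h = (58.5625, 59.34375, 7.5) → (5.28125, 5.4375, 1.25) − 0.25·(58.5625, 59.34375, 7.5) = (-9.359375, -9.3984375, -0.625)
u = -9.359375

-9.359375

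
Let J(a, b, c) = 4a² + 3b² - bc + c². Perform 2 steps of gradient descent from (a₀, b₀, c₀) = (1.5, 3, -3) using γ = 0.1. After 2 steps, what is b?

∇J = (8a, 6b - c, -b + 2c)
Step 1: at (1.5, 3, -3), ∇J = (12, 21, -9) → (1.5, 3, -3) − 0.1·(12, 21, -9) = (0.3, 0.9, -2.1)
Step 2: at (0.3, 0.9, -2.1), ∇J = (2.4, 7.5, -5.1) → (0.3, 0.9, -2.1) − 0.1·(2.4, 7.5, -5.1) = (0.06, 0.15, -1.59)
b = 0.15

0.15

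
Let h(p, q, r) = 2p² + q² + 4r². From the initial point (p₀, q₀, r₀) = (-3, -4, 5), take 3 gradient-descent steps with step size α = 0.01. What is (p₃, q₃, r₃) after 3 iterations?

∇h = (4p, 2q, 8r)
(p₁, q₁, r₁) = (-3, -4, 5) − 0.01·(-12, -8, 40) = (-2.88, -3.92, 4.6)
(p₂, q₂, r₂) = (-2.88, -3.92, 4.6) − 0.01·(-11.52, -7.84, 36.8) = (-2.7648, -3.8416, 4.232)
(p₃, q₃, r₃) = (-2.7648, -3.8416, 4.232) − 0.01·(-11.0592, -7.6832, 33.856) = (-2.654208, -3.764768, 3.89344)

(-2.654208, -3.764768, 3.89344)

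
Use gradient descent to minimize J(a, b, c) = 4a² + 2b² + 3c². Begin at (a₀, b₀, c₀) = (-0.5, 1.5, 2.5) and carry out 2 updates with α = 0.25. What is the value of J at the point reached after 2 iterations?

∇J = (8a, 4b, 6c)
(a₁, b₁, c₁) = (-0.5, 1.5, 2.5) − 0.25·(-4, 6, 15) = (0.5, 0, -1.25)
(a₂, b₂, c₂) = (0.5, 0, -1.25) − 0.25·(4, 0, -7.5) = (-0.5, 0, 0.625)
J(-0.5, 0, 0.625) = 2.171875

2.171875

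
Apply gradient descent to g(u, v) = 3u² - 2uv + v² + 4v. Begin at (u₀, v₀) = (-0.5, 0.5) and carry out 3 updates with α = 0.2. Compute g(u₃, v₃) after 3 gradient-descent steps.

-4.609056

∇g = (6u - 2v, -2u + 2v + 4)
(u₁, v₁) = (-0.5, 0.5) − 0.2·(-4, 6) = (0.3, -0.7)
(u₂, v₂) = (0.3, -0.7) − 0.2·(3.2, 2) = (-0.34, -1.1)
(u₃, v₃) = (-0.34, -1.1) − 0.2·(0.16, 2.48) = (-0.372, -1.596)
g(-0.372, -1.596) = -4.609056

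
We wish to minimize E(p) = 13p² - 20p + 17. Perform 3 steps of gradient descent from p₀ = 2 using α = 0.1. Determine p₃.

E′(p) = 26p - 20
p₁ = 2 − 0.1·32 = -1.2
p₂ = -1.2 − 0.1·(-51.2) = 3.92
p₃ = 3.92 − 0.1·81.92 = -4.272

-4.272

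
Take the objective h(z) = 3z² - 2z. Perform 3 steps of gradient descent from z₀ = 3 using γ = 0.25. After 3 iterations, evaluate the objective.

h′(z) = 6z - 2
Step 1: h′(3) = 16; z₁ = 3 − 0.25·16 = -1
Step 2: h′(-1) = -8; z₂ = -1 − 0.25·(-8) = 1
Step 3: h′(1) = 4; z₃ = 1 − 0.25·4 = 0
h(0) = 0

0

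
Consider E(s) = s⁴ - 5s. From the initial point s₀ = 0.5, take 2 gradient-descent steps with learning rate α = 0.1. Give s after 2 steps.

1.10705

E′(s) = 4s³ - 5
s₁ = 0.5 − 0.1·(-4.5) = 0.95
s₂ = 0.95 − 0.1·(-1.5705) = 1.10705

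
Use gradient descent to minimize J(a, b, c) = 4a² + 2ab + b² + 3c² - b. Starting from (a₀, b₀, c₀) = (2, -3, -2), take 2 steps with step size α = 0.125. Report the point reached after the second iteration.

(0.65625, -2.03125, -0.125)

∇J = (8a + 2b, 2a + 2b - 1, 6c)
Step 1: at (2, -3, -2), ∇J = (10, -3, -12) → (2, -3, -2) − 0.125·(10, -3, -12) = (0.75, -2.625, -0.5)
Step 2: at (0.75, -2.625, -0.5), ∇J = (0.75, -4.75, -3) → (0.75, -2.625, -0.5) − 0.125·(0.75, -4.75, -3) = (0.65625, -2.03125, -0.125)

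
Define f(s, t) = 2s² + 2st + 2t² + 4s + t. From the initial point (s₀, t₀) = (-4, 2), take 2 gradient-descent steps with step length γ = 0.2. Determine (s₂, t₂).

(-2, 1.12)

∇f = (4s + 2t + 4, 2s + 4t + 1)
Step 1: at (-4, 2), ∇f = (-8, 1) → (-4, 2) − 0.2·(-8, 1) = (-2.4, 1.8)
Step 2: at (-2.4, 1.8), ∇f = (-2, 3.4) → (-2.4, 1.8) − 0.2·(-2, 3.4) = (-2, 1.12)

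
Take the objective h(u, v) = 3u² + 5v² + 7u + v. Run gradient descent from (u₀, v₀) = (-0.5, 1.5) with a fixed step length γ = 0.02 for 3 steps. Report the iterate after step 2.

(-0.6504, 0.924)

∇h = (6u + 7, 10v + 1)
Step 1: at (-0.5, 1.5), ∇h = (4, 16) → (-0.5, 1.5) − 0.02·(4, 16) = (-0.58, 1.18)
Step 2: at (-0.58, 1.18), ∇h = (3.52, 12.8) → (-0.58, 1.18) − 0.02·(3.52, 12.8) = (-0.6504, 0.924)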